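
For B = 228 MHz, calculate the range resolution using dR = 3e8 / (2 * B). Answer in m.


dR = 3e8 / (2 * 228000000.0) = 0.66 m

0.66 m


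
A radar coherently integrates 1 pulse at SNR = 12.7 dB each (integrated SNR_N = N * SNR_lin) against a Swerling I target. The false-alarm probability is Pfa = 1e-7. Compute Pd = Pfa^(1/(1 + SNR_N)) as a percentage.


SNR_lin = 10^(12.7/10) = 18.62087
SNR_N = 1 * 18.62087 = 18.62087
1/(1 + SNR_N) = 1/19.62087 = 0.0509661
Pd = (1e-7)^0.0509661 = 0.43978
Pd = 44.0%

44.0%


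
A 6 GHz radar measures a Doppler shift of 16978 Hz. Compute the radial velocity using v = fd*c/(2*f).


v = 16978 * 3e8 / (2 * 6000000000.0) = 424.5 m/s

424.5 m/s


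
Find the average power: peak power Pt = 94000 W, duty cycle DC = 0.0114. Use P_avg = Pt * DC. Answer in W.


P_avg = 94000 * 0.0114 = 1071.6 W

1071.6 W


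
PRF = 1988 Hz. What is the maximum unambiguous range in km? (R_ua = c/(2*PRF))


R_ua = 3e8 / (2 * 1988) = 75452.7 m = 75.5 km

75.5 km


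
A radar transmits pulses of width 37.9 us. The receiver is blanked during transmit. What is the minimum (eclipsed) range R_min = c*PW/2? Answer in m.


R_min = 3e8 * 37.9e-6 / 2 = 5685.0 m

5685.0 m


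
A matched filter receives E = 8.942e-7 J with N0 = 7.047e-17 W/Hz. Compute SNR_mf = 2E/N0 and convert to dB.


SNR_lin = 2 * 8.942e-7 / 7.047e-17 = 2.538e10
SNR_dB = 10*log10(2.538e10) = 104.0 dB

104.0 dB


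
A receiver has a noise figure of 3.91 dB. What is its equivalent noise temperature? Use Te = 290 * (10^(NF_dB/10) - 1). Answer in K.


NF_lin = 10^(3.91/10) = 2.460368
Te = 290 * (2.460368 - 1) = 423.5 K

423.5 K


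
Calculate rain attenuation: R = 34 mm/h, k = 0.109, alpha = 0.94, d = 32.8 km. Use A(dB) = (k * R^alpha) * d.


gamma = 0.109 * 34^0.94 = 2.999278 dB/km
A = 2.999278 * 32.8 = 98.38 dB

98.38 dB


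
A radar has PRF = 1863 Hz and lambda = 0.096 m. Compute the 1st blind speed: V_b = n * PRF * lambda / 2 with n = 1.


V_blind = 1 * 1863 * 0.096 / 2 = 89.4 m/s

89.4 m/s


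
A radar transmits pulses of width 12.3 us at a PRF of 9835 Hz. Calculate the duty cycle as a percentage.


DC = 12.3e-6 * 9835 * 100 = 12.1%

12.1%


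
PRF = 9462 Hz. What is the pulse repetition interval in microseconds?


PRI = 1/9462 = 0.0001056859 s = 105.7 us

105.7 us


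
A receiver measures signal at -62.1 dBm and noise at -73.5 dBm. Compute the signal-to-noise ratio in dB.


SNR = -62.1 - (-73.5) = 11.4 dB

11.4 dB


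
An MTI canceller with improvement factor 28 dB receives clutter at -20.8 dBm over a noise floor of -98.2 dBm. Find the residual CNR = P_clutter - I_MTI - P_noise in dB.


CNR = -20.8 - 28 - (-98.2) = 49.4 dB

49.4 dB


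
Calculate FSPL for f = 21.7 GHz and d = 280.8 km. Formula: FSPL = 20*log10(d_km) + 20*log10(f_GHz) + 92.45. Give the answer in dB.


20*log10(280.8) = 48.97
20*log10(21.7) = 26.73
FSPL = 168.1 dB

168.1 dB


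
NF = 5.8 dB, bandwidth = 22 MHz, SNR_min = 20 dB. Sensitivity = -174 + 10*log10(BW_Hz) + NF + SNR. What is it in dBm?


10*log10(22000000.0) = 73.42
S = -174 + 73.42 + 5.8 + 20 = -74.8 dBm

-74.8 dBm


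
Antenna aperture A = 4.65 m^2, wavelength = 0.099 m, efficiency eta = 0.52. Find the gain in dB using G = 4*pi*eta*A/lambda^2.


G_linear = 4*pi*0.52*4.65/0.099^2 = 3100.24
G_dB = 10*log10(3100.24) = 34.9 dB

34.9 dB


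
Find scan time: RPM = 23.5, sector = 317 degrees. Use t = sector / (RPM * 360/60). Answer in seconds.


t = 317 / (23.5 * 360) * 60 = 2.25 s

2.25 s


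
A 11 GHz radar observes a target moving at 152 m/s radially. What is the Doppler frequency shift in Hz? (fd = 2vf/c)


fd = 2 * 152 * 11000000000.0 / 3e8 = 11146.7 Hz

11146.7 Hz


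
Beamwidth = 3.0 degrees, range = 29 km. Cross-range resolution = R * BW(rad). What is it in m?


BW_rad = 0.052359878
CR = 29000 * 0.052359878 = 1518.4 m

1518.4 m


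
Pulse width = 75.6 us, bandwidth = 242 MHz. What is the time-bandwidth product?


TBP = 75.6 * 242 = 18295.2

18295.2


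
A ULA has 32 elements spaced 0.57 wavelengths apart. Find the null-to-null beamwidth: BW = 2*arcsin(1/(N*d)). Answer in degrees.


1/(N*d) = 1/(32*0.57) = 0.054825
BW = 2*arcsin(0.054825) = 6.3 degrees

6.3 degrees


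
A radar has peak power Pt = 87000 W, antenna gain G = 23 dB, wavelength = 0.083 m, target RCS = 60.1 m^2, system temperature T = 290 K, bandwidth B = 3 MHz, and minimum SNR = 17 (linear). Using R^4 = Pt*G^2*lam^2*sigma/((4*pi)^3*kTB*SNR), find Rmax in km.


G_lin = 10^(23/10) = 199.526231
R^4 = 87000 * 199.526231^2 * 0.083^2 * 60.1 / ((4*pi)^3 * 1.38e-23 * 290 * 3000000.0 * 17)
R^4 = 3.54057e18 m^4
R_max = (3.54057e18)^(1/4) = 43377.9 m = 43.4 km

43.4 km


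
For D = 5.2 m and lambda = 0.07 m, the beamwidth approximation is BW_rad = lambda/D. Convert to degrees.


BW_rad = 0.07 / 5.2 = 0.013462
BW_deg = 0.77 degrees

0.77 degrees


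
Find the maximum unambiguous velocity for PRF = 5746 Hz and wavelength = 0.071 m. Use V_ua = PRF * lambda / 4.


V_ua = 5746 * 0.071 / 4 = 102.0 m/s

102.0 m/s


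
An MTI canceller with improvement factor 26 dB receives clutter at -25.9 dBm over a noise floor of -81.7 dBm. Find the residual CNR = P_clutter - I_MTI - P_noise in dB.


CNR = -25.9 - 26 - (-81.7) = 29.8 dB

29.8 dB


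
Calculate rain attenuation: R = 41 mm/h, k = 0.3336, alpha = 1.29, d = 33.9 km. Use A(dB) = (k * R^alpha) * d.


gamma = 0.3336 * 41^1.29 = 40.152928 dB/km
A = 40.152928 * 33.9 = 1361.18 dB

1361.18 dB


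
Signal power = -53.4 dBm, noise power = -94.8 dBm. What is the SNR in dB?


SNR = -53.4 - (-94.8) = 41.4 dB

41.4 dB


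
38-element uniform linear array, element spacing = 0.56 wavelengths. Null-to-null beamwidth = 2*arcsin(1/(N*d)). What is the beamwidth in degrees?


1/(N*d) = 1/(38*0.56) = 0.046992
BW = 2*arcsin(0.046992) = 5.4 degrees

5.4 degrees


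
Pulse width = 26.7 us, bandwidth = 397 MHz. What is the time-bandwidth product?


TBP = 26.7 * 397 = 10599.9

10599.9


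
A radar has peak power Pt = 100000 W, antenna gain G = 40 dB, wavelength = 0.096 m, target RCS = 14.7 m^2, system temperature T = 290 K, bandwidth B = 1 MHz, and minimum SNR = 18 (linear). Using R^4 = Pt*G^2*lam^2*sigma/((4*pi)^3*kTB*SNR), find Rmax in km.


G_lin = 10^(40/10) = 10000.0
R^4 = 100000 * 10000.0^2 * 0.096^2 * 14.7 / ((4*pi)^3 * 1.38e-23 * 290 * 1000000.0 * 18)
R^4 = 9.47721e21 m^4
R_max = (9.47721e21)^(1/4) = 312011.2 m = 312.0 km

312.0 km


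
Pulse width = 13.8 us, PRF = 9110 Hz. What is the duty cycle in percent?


DC = 13.8e-6 * 9110 * 100 = 12.57%

12.57%


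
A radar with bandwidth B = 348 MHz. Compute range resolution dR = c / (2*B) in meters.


dR = 3e8 / (2 * 348000000.0) = 0.43 m

0.43 m


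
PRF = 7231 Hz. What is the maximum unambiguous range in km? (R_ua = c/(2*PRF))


R_ua = 3e8 / (2 * 7231) = 20744.0 m = 20.7 km

20.7 km


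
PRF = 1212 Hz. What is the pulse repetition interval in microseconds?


PRI = 1/1212 = 0.0008250825 s = 825.1 us

825.1 us


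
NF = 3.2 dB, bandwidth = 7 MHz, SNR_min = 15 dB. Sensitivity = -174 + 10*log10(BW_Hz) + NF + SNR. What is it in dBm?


10*log10(7000000.0) = 68.45
S = -174 + 68.45 + 3.2 + 15 = -87.3 dBm

-87.3 dBm


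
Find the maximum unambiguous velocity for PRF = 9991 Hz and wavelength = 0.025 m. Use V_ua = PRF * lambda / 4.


V_ua = 9991 * 0.025 / 4 = 62.4 m/s

62.4 m/s


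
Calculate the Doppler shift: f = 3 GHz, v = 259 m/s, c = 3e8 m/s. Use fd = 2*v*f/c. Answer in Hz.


fd = 2 * 259 * 3000000000.0 / 3e8 = 5180.0 Hz

5180.0 Hz


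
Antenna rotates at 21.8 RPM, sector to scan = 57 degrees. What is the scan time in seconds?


t = 57 / (21.8 * 360) * 60 = 0.44 s

0.44 s


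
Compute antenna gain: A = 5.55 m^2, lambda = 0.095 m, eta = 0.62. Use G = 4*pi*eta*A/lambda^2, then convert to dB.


G_linear = 4*pi*0.62*5.55/0.095^2 = 4791.23
G_dB = 10*log10(4791.23) = 36.8 dB

36.8 dB


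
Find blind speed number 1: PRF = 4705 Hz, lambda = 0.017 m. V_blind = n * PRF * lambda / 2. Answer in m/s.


V_blind = 1 * 4705 * 0.017 / 2 = 40.0 m/s

40.0 m/s


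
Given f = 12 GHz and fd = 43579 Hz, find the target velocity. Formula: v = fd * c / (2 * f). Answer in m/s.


v = 43579 * 3e8 / (2 * 12000000000.0) = 544.7 m/s

544.7 m/s


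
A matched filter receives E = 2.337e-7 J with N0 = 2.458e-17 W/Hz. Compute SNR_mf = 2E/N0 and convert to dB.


SNR_lin = 2 * 2.337e-7 / 2.458e-17 = 1.902e10
SNR_dB = 10*log10(1.902e10) = 102.8 dB

102.8 dB


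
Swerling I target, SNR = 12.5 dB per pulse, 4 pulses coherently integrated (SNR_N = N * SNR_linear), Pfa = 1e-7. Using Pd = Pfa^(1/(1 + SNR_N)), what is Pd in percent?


SNR_lin = 10^(12.5/10) = 17.78279
SNR_N = 4 * 17.78279 = 71.13116
1/(1 + SNR_N) = 1/72.13116 = 0.0138636
Pd = (1e-7)^0.0138636 = 0.79975
Pd = 80.0%

80.0%


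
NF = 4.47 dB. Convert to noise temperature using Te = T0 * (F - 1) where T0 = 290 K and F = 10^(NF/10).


NF_lin = 10^(4.47/10) = 2.798981
Te = 290 * (2.798981 - 1) = 521.7 K

521.7 K


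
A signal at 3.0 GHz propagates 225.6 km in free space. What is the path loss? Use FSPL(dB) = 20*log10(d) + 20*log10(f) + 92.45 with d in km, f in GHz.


20*log10(225.6) = 47.07
20*log10(3.0) = 9.54
FSPL = 149.1 dB

149.1 dB


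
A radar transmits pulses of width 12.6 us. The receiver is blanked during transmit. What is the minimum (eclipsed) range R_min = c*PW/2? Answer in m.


R_min = 3e8 * 12.6e-6 / 2 = 1890.0 m

1890.0 m


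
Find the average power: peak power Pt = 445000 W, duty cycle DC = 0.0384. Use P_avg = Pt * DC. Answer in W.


P_avg = 445000 * 0.0384 = 17088.0 W

17088.0 W


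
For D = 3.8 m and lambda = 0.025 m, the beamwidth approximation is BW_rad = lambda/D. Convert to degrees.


BW_rad = 0.025 / 3.8 = 0.006579
BW_deg = 0.38 degrees

0.38 degrees


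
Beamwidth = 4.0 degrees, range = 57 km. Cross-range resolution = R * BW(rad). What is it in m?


BW_rad = 0.06981317
CR = 57000 * 0.06981317 = 3979.4 m

3979.4 m


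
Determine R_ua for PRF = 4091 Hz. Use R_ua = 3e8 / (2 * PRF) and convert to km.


R_ua = 3e8 / (2 * 4091) = 36665.9 m = 36.7 km

36.7 km


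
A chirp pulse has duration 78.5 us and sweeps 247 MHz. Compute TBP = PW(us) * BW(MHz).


TBP = 78.5 * 247 = 19389.5

19389.5


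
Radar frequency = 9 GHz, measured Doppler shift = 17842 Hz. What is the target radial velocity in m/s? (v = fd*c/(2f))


v = 17842 * 3e8 / (2 * 9000000000.0) = 297.4 m/s

297.4 m/s


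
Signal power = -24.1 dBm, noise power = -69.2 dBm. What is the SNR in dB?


SNR = -24.1 - (-69.2) = 45.1 dB

45.1 dB


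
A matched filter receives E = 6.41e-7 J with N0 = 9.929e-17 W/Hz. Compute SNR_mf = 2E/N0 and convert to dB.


SNR_lin = 2 * 6.41e-7 / 9.929e-17 = 1.291e10
SNR_dB = 10*log10(1.291e10) = 101.1 dB

101.1 dB


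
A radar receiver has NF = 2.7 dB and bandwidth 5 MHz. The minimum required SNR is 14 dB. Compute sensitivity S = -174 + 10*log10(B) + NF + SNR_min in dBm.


10*log10(5000000.0) = 66.99
S = -174 + 66.99 + 2.7 + 14 = -90.3 dBm

-90.3 dBm


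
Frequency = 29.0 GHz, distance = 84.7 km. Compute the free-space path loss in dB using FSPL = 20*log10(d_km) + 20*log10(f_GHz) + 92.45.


20*log10(84.7) = 38.56
20*log10(29.0) = 29.25
FSPL = 160.3 dB

160.3 dB


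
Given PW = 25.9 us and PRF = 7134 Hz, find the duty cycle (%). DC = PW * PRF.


DC = 25.9e-6 * 7134 * 100 = 18.48%

18.48%


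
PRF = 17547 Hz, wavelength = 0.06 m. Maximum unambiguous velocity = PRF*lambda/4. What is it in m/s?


V_ua = 17547 * 0.06 / 4 = 263.2 m/s

263.2 m/s


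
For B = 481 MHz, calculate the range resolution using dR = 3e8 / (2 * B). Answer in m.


dR = 3e8 / (2 * 481000000.0) = 0.31 m

0.31 m


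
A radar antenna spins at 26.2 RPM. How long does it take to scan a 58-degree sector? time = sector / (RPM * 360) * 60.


t = 58 / (26.2 * 360) * 60 = 0.37 s

0.37 s


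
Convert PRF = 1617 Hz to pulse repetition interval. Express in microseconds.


PRI = 1/1617 = 0.0006184292 s = 618.4 us

618.4 us


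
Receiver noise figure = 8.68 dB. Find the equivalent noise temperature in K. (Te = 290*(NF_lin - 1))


NF_lin = 10^(8.68/10) = 7.379042
Te = 290 * (7.379042 - 1) = 1849.9 K

1849.9 K


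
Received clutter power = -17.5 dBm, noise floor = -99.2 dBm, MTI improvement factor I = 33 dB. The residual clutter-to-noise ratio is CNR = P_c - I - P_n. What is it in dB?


CNR = -17.5 - 33 - (-99.2) = 48.7 dB

48.7 dB


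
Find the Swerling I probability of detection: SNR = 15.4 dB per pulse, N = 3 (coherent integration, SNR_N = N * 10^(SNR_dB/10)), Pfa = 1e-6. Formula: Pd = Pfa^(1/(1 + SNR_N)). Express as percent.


SNR_lin = 10^(15.4/10) = 34.67369
SNR_N = 3 * 34.67369 = 104.02107
1/(1 + SNR_N) = 1/105.02107 = 0.0095219
Pd = (1e-6)^0.0095219 = 0.87674
Pd = 87.7%

87.7%


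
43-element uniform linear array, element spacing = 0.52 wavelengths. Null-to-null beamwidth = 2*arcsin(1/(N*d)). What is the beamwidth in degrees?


1/(N*d) = 1/(43*0.52) = 0.044723
BW = 2*arcsin(0.044723) = 5.1 degrees

5.1 degrees


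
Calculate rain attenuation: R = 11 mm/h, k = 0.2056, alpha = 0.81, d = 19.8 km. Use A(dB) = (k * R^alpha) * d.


gamma = 0.2056 * 11^0.81 = 1.434007 dB/km
A = 1.434007 * 19.8 = 28.39 dB

28.39 dB


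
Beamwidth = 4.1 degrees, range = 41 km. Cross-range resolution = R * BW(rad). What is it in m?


BW_rad = 0.071558499
CR = 41000 * 0.071558499 = 2933.9 m

2933.9 m


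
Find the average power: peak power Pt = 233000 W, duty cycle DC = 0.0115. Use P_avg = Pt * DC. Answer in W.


P_avg = 233000 * 0.0115 = 2679.5 W

2679.5 W


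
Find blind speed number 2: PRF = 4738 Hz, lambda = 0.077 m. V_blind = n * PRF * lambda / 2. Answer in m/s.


V_blind = 2 * 4738 * 0.077 / 2 = 364.8 m/s

364.8 m/s


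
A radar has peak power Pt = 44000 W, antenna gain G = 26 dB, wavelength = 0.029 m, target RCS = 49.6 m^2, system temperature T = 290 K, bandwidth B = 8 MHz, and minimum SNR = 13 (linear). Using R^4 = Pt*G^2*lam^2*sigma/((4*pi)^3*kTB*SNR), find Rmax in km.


G_lin = 10^(26/10) = 398.107171
R^4 = 44000 * 398.107171^2 * 0.029^2 * 49.6 / ((4*pi)^3 * 1.38e-23 * 290 * 8000000.0 * 13)
R^4 = 3.52201e17 m^4
R_max = (3.52201e17)^(1/4) = 24361.1 m = 24.4 km

24.4 km


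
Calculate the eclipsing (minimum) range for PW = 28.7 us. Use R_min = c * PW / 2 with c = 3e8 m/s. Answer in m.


R_min = 3e8 * 28.7e-6 / 2 = 4305.0 m

4305.0 m


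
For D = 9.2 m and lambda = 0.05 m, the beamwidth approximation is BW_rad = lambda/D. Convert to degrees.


BW_rad = 0.05 / 9.2 = 0.005435
BW_deg = 0.31 degrees

0.31 degrees


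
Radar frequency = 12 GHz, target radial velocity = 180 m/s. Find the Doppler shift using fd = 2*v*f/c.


fd = 2 * 180 * 12000000000.0 / 3e8 = 14400.0 Hz

14400.0 Hz


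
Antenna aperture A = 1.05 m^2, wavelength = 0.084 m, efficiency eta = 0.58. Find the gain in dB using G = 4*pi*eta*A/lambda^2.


G_linear = 4*pi*0.58*1.05/0.084^2 = 1084.6
G_dB = 10*log10(1084.6) = 30.4 dB

30.4 dB


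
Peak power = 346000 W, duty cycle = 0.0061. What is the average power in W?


P_avg = 346000 * 0.0061 = 2110.6 W

2110.6 W


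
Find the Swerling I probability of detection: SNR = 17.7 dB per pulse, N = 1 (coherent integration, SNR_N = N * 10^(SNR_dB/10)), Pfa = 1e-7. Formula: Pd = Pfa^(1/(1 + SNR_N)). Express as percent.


SNR_lin = 10^(17.7/10) = 58.88437
SNR_N = 1 * 58.88437 = 58.88437
1/(1 + SNR_N) = 1/59.88437 = 0.0166988
Pd = (1e-7)^0.0166988 = 0.76403
Pd = 76.4%

76.4%


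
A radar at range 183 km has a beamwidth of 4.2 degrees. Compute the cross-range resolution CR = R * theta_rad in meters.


BW_rad = 0.073303829
CR = 183000 * 0.073303829 = 13414.6 m

13414.6 m


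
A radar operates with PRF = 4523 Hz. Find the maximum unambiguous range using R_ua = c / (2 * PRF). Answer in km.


R_ua = 3e8 / (2 * 4523) = 33163.8 m = 33.2 km

33.2 km


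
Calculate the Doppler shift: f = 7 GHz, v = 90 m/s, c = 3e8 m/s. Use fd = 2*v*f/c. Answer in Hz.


fd = 2 * 90 * 7000000000.0 / 3e8 = 4200.0 Hz

4200.0 Hz


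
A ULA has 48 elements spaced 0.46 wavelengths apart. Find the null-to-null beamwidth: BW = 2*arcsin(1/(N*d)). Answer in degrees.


1/(N*d) = 1/(48*0.46) = 0.04529
BW = 2*arcsin(0.04529) = 5.2 degrees

5.2 degrees


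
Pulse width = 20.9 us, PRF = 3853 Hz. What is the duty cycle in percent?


DC = 20.9e-6 * 3853 * 100 = 8.05%

8.05%


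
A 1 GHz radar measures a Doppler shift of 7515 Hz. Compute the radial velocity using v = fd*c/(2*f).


v = 7515 * 3e8 / (2 * 1000000000.0) = 1127.3 m/s

1127.3 m/s


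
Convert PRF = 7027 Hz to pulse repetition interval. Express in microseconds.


PRI = 1/7027 = 0.0001423082 s = 142.3 us

142.3 us


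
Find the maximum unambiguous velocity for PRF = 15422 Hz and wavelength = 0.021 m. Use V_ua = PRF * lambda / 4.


V_ua = 15422 * 0.021 / 4 = 81.0 m/s

81.0 m/s


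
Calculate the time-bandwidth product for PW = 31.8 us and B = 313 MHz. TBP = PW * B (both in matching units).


TBP = 31.8 * 313 = 9953.4

9953.4


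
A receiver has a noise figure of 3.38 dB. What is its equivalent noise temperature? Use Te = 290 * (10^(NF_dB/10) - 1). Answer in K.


NF_lin = 10^(3.38/10) = 2.17771
Te = 290 * (2.17771 - 1) = 341.5 K

341.5 K


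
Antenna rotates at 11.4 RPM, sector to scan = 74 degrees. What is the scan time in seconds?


t = 74 / (11.4 * 360) * 60 = 1.08 s

1.08 s


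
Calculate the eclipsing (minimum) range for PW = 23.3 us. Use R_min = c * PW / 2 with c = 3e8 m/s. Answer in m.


R_min = 3e8 * 23.3e-6 / 2 = 3495.0 m

3495.0 m


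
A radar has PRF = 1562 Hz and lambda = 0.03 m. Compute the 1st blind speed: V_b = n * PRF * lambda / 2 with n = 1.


V_blind = 1 * 1562 * 0.03 / 2 = 23.4 m/s

23.4 m/s


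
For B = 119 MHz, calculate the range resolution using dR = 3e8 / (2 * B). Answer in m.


dR = 3e8 / (2 * 119000000.0) = 1.26 m

1.26 m


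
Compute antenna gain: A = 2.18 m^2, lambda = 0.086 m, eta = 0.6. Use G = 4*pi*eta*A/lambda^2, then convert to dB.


G_linear = 4*pi*0.6*2.18/0.086^2 = 2222.39
G_dB = 10*log10(2222.39) = 33.5 dB

33.5 dB


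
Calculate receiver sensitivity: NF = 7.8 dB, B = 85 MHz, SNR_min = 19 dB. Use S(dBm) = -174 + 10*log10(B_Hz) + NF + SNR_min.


10*log10(85000000.0) = 79.29
S = -174 + 79.29 + 7.8 + 19 = -67.9 dBm

-67.9 dBm


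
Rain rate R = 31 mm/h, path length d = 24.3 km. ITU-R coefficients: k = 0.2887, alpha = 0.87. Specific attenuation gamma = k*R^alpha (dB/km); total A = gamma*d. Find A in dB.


gamma = 0.2887 * 31^0.87 = 5.727056 dB/km
A = 5.727056 * 24.3 = 139.17 dB

139.17 dB


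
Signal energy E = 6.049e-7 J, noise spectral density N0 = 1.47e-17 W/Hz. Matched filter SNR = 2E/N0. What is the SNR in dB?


SNR_lin = 2 * 6.049e-7 / 1.47e-17 = 8.23e10
SNR_dB = 10*log10(8.23e10) = 109.2 dB

109.2 dB


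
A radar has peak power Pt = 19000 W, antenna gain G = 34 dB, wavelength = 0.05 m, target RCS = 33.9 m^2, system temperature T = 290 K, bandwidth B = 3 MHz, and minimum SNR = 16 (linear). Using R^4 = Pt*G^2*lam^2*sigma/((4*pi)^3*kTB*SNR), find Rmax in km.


G_lin = 10^(34/10) = 2511.886432
R^4 = 19000 * 2511.886432^2 * 0.05^2 * 33.9 / ((4*pi)^3 * 1.38e-23 * 290 * 3000000.0 * 16)
R^4 = 2.6653e19 m^4
R_max = (2.6653e19)^(1/4) = 71851.6 m = 71.9 km

71.9 km


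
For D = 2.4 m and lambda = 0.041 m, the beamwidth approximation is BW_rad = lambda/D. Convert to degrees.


BW_rad = 0.041 / 2.4 = 0.017083
BW_deg = 0.98 degrees

0.98 degrees


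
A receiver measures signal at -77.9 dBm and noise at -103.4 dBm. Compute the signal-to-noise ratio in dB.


SNR = -77.9 - (-103.4) = 25.5 dB

25.5 dB


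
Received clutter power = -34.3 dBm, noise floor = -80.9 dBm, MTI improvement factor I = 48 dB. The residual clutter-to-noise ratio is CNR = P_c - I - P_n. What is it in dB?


CNR = -34.3 - 48 - (-80.9) = -1.4 dB

-1.4 dB


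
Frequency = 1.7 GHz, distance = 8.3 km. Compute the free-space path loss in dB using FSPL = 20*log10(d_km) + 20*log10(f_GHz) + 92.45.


20*log10(8.3) = 18.38
20*log10(1.7) = 4.61
FSPL = 115.4 dB

115.4 dB


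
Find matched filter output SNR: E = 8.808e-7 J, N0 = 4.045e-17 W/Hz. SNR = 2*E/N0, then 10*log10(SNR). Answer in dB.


SNR_lin = 2 * 8.808e-7 / 4.045e-17 = 4.355e10
SNR_dB = 10*log10(4.355e10) = 106.4 dB

106.4 dB


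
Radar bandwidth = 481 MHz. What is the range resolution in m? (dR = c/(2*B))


dR = 3e8 / (2 * 481000000.0) = 0.31 m

0.31 m


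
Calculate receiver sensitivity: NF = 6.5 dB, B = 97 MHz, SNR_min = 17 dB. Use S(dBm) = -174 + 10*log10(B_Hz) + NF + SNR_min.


10*log10(97000000.0) = 79.87
S = -174 + 79.87 + 6.5 + 17 = -70.6 dBm

-70.6 dBm


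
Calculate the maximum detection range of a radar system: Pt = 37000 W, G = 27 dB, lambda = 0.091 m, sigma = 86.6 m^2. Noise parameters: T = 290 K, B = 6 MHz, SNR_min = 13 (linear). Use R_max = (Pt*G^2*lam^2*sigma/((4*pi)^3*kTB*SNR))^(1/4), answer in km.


G_lin = 10^(27/10) = 501.187234
R^4 = 37000 * 501.187234^2 * 0.091^2 * 86.6 / ((4*pi)^3 * 1.38e-23 * 290 * 6000000.0 * 13)
R^4 = 1.07597e19 m^4
R_max = (1.07597e19)^(1/4) = 57273.0 m = 57.3 km

57.3 km


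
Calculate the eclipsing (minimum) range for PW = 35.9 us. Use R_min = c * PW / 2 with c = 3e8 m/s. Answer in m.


R_min = 3e8 * 35.9e-6 / 2 = 5385.0 m

5385.0 m


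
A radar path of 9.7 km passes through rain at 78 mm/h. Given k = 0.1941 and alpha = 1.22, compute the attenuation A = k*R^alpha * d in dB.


gamma = 0.1941 * 78^1.22 = 39.480346 dB/km
A = 39.480346 * 9.7 = 382.96 dB

382.96 dB


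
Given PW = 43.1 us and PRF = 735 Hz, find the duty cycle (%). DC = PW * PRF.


DC = 43.1e-6 * 735 * 100 = 3.17%

3.17%


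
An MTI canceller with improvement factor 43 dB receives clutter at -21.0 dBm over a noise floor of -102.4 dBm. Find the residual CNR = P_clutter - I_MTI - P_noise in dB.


CNR = -21.0 - 43 - (-102.4) = 38.4 dB

38.4 dB


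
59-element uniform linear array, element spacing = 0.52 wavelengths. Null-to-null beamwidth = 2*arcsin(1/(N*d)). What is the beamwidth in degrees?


1/(N*d) = 1/(59*0.52) = 0.032595
BW = 2*arcsin(0.032595) = 3.7 degrees

3.7 degrees


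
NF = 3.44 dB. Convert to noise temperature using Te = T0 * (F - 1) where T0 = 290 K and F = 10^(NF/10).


NF_lin = 10^(3.44/10) = 2.208005
Te = 290 * (2.208005 - 1) = 350.3 K

350.3 K


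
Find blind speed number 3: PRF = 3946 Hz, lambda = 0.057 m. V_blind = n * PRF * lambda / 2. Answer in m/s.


V_blind = 3 * 3946 * 0.057 / 2 = 337.4 m/s

337.4 m/s


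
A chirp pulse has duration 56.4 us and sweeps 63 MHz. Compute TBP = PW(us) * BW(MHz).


TBP = 56.4 * 63 = 3553.2

3553.2


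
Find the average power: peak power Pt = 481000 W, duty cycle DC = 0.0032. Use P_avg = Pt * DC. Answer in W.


P_avg = 481000 * 0.0032 = 1539.2 W

1539.2 W


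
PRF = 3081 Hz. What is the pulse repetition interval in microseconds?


PRI = 1/3081 = 0.0003245699 s = 324.6 us

324.6 us


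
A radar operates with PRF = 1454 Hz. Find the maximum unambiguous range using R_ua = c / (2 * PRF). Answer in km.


R_ua = 3e8 / (2 * 1454) = 103163.7 m = 103.2 km

103.2 km


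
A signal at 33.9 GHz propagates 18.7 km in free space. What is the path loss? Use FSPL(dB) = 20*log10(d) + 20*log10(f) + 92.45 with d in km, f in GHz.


20*log10(18.7) = 25.44
20*log10(33.9) = 30.6
FSPL = 148.5 dB

148.5 dB


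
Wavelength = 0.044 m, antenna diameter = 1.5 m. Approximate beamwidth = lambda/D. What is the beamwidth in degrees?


BW_rad = 0.044 / 1.5 = 0.029333
BW_deg = 1.68 degrees

1.68 degrees


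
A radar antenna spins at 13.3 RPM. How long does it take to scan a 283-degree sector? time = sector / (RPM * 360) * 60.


t = 283 / (13.3 * 360) * 60 = 3.55 s

3.55 s


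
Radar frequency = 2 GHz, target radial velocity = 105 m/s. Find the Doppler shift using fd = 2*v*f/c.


fd = 2 * 105 * 2000000000.0 / 3e8 = 1400.0 Hz

1400.0 Hz


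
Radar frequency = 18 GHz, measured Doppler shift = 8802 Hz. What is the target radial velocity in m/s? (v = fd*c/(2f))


v = 8802 * 3e8 / (2 * 18000000000.0) = 73.4 m/s

73.4 m/s


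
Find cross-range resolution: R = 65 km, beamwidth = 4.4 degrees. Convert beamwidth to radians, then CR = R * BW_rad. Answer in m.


BW_rad = 0.076794487
CR = 65000 * 0.076794487 = 4991.6 m

4991.6 m


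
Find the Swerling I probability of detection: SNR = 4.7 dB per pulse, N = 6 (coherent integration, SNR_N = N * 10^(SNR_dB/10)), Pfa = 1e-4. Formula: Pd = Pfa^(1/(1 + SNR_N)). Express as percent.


SNR_lin = 10^(4.7/10) = 2.95121
SNR_N = 6 * 2.95121 = 17.70726
1/(1 + SNR_N) = 1/18.70726 = 0.0534552
Pd = (1e-4)^0.0534552 = 0.61119
Pd = 61.1%

61.1%


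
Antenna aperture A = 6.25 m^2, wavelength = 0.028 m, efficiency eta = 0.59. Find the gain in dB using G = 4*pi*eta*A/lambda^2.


G_linear = 4*pi*0.59*6.25/0.028^2 = 59105.22
G_dB = 10*log10(59105.22) = 47.7 dB

47.7 dB


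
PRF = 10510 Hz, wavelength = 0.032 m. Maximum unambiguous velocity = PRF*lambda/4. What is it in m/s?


V_ua = 10510 * 0.032 / 4 = 84.1 m/s

84.1 m/s


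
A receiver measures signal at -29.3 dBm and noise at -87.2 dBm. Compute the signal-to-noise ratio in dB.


SNR = -29.3 - (-87.2) = 57.9 dB

57.9 dB


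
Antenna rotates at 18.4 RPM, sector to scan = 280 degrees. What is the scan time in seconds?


t = 280 / (18.4 * 360) * 60 = 2.54 s

2.54 s


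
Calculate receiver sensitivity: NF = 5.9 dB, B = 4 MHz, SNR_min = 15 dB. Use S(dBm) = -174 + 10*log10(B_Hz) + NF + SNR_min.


10*log10(4000000.0) = 66.02
S = -174 + 66.02 + 5.9 + 15 = -87.1 dBm

-87.1 dBm


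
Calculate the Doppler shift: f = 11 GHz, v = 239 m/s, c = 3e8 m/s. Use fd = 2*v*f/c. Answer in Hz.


fd = 2 * 239 * 11000000000.0 / 3e8 = 17526.7 Hz

17526.7 Hz


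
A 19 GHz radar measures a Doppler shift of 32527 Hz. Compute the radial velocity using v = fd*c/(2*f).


v = 32527 * 3e8 / (2 * 19000000000.0) = 256.8 m/s

256.8 m/s


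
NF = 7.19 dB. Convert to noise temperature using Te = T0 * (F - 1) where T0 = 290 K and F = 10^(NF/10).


NF_lin = 10^(7.19/10) = 5.236004
Te = 290 * (5.236004 - 1) = 1228.4 K

1228.4 K


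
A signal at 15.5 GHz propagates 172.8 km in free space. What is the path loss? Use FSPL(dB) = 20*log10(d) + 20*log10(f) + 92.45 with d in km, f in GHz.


20*log10(172.8) = 44.75
20*log10(15.5) = 23.81
FSPL = 161.0 dB

161.0 dB


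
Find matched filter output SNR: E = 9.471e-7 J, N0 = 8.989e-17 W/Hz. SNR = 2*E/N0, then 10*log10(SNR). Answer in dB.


SNR_lin = 2 * 9.471e-7 / 8.989e-17 = 2.107e10
SNR_dB = 10*log10(2.107e10) = 103.2 dB

103.2 dB


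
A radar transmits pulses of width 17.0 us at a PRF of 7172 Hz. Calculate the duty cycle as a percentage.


DC = 17.0e-6 * 7172 * 100 = 12.19%

12.19%


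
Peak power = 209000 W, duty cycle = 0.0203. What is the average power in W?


P_avg = 209000 * 0.0203 = 4242.7 W

4242.7 W


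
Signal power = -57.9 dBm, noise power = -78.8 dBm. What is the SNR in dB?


SNR = -57.9 - (-78.8) = 20.9 dB

20.9 dB


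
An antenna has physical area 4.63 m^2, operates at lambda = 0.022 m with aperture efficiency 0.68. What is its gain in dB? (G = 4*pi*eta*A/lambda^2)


G_linear = 4*pi*0.68*4.63/0.022^2 = 81743.72
G_dB = 10*log10(81743.72) = 49.1 dB

49.1 dB


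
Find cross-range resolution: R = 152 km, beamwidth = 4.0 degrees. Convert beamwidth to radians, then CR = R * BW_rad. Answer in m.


BW_rad = 0.06981317
CR = 152000 * 0.06981317 = 10611.6 m

10611.6 m


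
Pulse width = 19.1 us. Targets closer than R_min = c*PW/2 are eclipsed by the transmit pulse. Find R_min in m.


R_min = 3e8 * 19.1e-6 / 2 = 2865.0 m

2865.0 m


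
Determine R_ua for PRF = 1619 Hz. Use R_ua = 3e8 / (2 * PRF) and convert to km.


R_ua = 3e8 / (2 * 1619) = 92649.8 m = 92.6 km

92.6 km


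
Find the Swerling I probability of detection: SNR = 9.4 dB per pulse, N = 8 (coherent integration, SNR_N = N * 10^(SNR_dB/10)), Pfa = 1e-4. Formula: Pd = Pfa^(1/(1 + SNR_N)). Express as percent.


SNR_lin = 10^(9.4/10) = 8.70964
SNR_N = 8 * 8.70964 = 69.67712
1/(1 + SNR_N) = 1/70.67712 = 0.0141489
Pd = (1e-4)^0.0141489 = 0.87782
Pd = 87.8%

87.8%


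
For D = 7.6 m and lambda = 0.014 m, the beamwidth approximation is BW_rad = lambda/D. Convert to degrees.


BW_rad = 0.014 / 7.6 = 0.001842
BW_deg = 0.11 degrees

0.11 degrees


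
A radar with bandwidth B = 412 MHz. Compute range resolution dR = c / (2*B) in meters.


dR = 3e8 / (2 * 412000000.0) = 0.36 m

0.36 m


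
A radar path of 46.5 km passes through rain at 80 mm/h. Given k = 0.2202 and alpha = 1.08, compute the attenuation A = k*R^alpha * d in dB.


gamma = 0.2202 * 80^1.08 = 25.01235 dB/km
A = 25.01235 * 46.5 = 1163.07 dB

1163.07 dB


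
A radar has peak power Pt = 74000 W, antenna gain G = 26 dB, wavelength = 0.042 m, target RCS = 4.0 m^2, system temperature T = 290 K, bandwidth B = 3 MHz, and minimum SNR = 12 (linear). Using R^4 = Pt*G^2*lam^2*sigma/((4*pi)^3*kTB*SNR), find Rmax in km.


G_lin = 10^(26/10) = 398.107171
R^4 = 74000 * 398.107171^2 * 0.042^2 * 4.0 / ((4*pi)^3 * 1.38e-23 * 290 * 3000000.0 * 12)
R^4 = 2.89455e17 m^4
R_max = (2.89455e17)^(1/4) = 23195.0 m = 23.2 km

23.2 km


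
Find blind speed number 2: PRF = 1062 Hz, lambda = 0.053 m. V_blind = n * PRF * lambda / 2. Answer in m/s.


V_blind = 2 * 1062 * 0.053 / 2 = 56.3 m/s

56.3 m/s


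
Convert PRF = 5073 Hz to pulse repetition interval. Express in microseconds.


PRI = 1/5073 = 0.000197122 s = 197.1 us

197.1 us


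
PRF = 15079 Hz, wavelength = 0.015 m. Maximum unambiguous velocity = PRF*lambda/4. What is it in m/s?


V_ua = 15079 * 0.015 / 4 = 56.5 m/s

56.5 m/s


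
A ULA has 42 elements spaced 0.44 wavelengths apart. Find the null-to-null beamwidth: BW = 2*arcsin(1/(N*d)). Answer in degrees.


1/(N*d) = 1/(42*0.44) = 0.054113
BW = 2*arcsin(0.054113) = 6.2 degrees

6.2 degrees


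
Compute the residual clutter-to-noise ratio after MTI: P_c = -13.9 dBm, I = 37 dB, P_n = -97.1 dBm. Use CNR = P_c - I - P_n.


CNR = -13.9 - 37 - (-97.1) = 46.2 dB

46.2 dB


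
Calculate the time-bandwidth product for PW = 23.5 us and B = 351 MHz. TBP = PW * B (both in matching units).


TBP = 23.5 * 351 = 8248.5

8248.5


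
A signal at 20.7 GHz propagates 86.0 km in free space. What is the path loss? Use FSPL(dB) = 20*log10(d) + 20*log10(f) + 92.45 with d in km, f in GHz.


20*log10(86.0) = 38.69
20*log10(20.7) = 26.32
FSPL = 157.5 dB

157.5 dB


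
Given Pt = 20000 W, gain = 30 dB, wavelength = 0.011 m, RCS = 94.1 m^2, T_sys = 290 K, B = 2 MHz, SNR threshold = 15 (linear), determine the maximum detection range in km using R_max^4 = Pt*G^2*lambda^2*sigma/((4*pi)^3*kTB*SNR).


G_lin = 10^(30/10) = 1000.0
R^4 = 20000 * 1000.0^2 * 0.011^2 * 94.1 / ((4*pi)^3 * 1.38e-23 * 290 * 2000000.0 * 15)
R^4 = 9.55822e17 m^4
R_max = (9.55822e17)^(1/4) = 31267.6 m = 31.3 km

31.3 km


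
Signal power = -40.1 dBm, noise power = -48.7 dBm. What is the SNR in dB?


SNR = -40.1 - (-48.7) = 8.6 dB

8.6 dB


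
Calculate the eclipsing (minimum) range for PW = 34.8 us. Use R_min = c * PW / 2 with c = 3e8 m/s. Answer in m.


R_min = 3e8 * 34.8e-6 / 2 = 5220.0 m

5220.0 m


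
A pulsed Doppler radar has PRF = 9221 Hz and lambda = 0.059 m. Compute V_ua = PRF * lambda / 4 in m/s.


V_ua = 9221 * 0.059 / 4 = 136.0 m/s

136.0 m/s


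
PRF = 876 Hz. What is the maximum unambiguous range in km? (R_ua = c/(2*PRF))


R_ua = 3e8 / (2 * 876) = 171232.9 m = 171.2 km

171.2 km


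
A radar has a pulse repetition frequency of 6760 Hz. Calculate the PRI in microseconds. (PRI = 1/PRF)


PRI = 1/6760 = 0.000147929 s = 147.9 us

147.9 us


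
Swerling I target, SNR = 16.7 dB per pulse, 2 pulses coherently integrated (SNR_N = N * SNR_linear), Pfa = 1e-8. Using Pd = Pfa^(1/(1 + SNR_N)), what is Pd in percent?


SNR_lin = 10^(16.7/10) = 46.77351
SNR_N = 2 * 46.77351 = 93.54702
1/(1 + SNR_N) = 1/94.54702 = 0.0105767
Pd = (1e-8)^0.0105767 = 0.82297
Pd = 82.3%

82.3%


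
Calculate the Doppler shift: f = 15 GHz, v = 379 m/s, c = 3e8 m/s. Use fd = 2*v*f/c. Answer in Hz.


fd = 2 * 379 * 15000000000.0 / 3e8 = 37900.0 Hz

37900.0 Hz


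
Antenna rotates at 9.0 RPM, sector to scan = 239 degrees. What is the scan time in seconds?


t = 239 / (9.0 * 360) * 60 = 4.43 s

4.43 s


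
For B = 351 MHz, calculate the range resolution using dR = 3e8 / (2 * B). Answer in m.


dR = 3e8 / (2 * 351000000.0) = 0.43 m

0.43 m


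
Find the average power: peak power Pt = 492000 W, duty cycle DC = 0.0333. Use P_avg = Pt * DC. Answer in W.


P_avg = 492000 * 0.0333 = 16383.6 W

16383.6 W


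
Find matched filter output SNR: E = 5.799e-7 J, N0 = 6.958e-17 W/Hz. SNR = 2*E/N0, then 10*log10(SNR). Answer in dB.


SNR_lin = 2 * 5.799e-7 / 6.958e-17 = 1.667e10
SNR_dB = 10*log10(1.667e10) = 102.2 dB

102.2 dB


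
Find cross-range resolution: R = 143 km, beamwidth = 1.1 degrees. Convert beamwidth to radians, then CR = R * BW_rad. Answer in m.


BW_rad = 0.019198622
CR = 143000 * 0.019198622 = 2745.4 m

2745.4 m


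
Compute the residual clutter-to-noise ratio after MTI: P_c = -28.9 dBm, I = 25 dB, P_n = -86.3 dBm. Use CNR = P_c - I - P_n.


CNR = -28.9 - 25 - (-86.3) = 32.4 dB

32.4 dB


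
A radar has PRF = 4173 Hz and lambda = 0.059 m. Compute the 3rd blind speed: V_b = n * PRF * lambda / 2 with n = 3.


V_blind = 3 * 4173 * 0.059 / 2 = 369.3 m/s

369.3 m/s


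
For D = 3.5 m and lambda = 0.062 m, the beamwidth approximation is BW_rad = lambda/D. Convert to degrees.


BW_rad = 0.062 / 3.5 = 0.017714
BW_deg = 1.01 degrees

1.01 degrees


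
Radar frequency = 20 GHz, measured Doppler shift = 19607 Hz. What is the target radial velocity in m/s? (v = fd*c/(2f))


v = 19607 * 3e8 / (2 * 20000000000.0) = 147.1 m/s

147.1 m/s


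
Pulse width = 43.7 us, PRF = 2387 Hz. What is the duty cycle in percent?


DC = 43.7e-6 * 2387 * 100 = 10.43%

10.43%


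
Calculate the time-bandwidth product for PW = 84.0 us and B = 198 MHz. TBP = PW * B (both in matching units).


TBP = 84.0 * 198 = 16632.0

16632.0


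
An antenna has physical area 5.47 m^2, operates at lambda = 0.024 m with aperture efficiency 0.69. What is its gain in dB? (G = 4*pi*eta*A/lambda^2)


G_linear = 4*pi*0.69*5.47/0.024^2 = 82342.45
G_dB = 10*log10(82342.45) = 49.2 dB

49.2 dB


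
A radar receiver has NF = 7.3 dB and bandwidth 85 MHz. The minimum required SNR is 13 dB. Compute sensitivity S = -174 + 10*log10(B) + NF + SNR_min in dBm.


10*log10(85000000.0) = 79.29
S = -174 + 79.29 + 7.3 + 13 = -74.4 dBm

-74.4 dBm


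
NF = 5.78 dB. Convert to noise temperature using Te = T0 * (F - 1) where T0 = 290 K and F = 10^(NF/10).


NF_lin = 10^(5.78/10) = 3.784426
Te = 290 * (3.784426 - 1) = 807.5 K

807.5 K


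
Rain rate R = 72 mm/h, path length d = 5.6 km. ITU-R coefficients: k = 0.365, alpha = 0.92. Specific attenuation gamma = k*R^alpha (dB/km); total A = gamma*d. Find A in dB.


gamma = 0.365 * 72^0.92 = 18.665463 dB/km
A = 18.665463 * 5.6 = 104.53 dB

104.53 dB


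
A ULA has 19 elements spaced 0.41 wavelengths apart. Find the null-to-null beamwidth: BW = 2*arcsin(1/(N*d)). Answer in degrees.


1/(N*d) = 1/(19*0.41) = 0.12837
BW = 2*arcsin(0.12837) = 14.8 degrees

14.8 degrees


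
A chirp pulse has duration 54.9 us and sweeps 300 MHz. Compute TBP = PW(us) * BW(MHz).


TBP = 54.9 * 300 = 16470.0

16470.0


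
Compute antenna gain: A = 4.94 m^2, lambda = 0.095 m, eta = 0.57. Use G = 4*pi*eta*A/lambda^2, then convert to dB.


G_linear = 4*pi*0.57*4.94/0.095^2 = 3920.71
G_dB = 10*log10(3920.71) = 35.9 dB

35.9 dB


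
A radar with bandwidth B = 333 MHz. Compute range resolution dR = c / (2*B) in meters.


dR = 3e8 / (2 * 333000000.0) = 0.45 m

0.45 m


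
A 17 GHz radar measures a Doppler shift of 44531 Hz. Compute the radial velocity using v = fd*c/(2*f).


v = 44531 * 3e8 / (2 * 17000000000.0) = 392.9 m/s

392.9 m/s


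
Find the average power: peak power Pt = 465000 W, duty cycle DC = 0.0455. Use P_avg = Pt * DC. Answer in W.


P_avg = 465000 * 0.0455 = 21157.5 W

21157.5 W


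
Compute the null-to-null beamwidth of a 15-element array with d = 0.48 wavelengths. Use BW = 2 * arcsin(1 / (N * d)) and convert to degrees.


1/(N*d) = 1/(15*0.48) = 0.138889
BW = 2*arcsin(0.138889) = 16.0 degrees

16.0 degrees


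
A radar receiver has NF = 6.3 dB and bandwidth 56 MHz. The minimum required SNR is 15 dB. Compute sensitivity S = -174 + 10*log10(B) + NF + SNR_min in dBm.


10*log10(56000000.0) = 77.48
S = -174 + 77.48 + 6.3 + 15 = -75.2 dBm

-75.2 dBm


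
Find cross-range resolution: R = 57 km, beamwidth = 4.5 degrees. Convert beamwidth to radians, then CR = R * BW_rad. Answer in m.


BW_rad = 0.078539816
CR = 57000 * 0.078539816 = 4476.8 m

4476.8 m


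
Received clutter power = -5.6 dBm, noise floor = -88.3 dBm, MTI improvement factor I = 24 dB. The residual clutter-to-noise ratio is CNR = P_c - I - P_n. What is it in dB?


CNR = -5.6 - 24 - (-88.3) = 58.7 dB

58.7 dB


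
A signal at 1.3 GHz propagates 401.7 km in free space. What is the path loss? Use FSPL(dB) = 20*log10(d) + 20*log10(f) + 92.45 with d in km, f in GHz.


20*log10(401.7) = 52.08
20*log10(1.3) = 2.28
FSPL = 146.8 dB

146.8 dB


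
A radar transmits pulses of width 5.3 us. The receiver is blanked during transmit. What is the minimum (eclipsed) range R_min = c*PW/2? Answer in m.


R_min = 3e8 * 5.3e-6 / 2 = 795.0 m

795.0 m


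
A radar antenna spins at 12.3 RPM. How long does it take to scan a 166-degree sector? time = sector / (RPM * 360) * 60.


t = 166 / (12.3 * 360) * 60 = 2.25 s

2.25 s


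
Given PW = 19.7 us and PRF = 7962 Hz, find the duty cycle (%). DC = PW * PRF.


DC = 19.7e-6 * 7962 * 100 = 15.69%

15.69%


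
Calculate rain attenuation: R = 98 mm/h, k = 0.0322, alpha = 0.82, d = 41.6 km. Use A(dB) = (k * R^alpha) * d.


gamma = 0.0322 * 98^0.82 = 1.382488 dB/km
A = 1.382488 * 41.6 = 57.51 dB

57.51 dB


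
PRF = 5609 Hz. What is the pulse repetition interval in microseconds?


PRI = 1/5609 = 0.0001782849 s = 178.3 us

178.3 us


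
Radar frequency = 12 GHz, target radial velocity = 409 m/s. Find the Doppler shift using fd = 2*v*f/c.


fd = 2 * 409 * 12000000000.0 / 3e8 = 32720.0 Hz

32720.0 Hz


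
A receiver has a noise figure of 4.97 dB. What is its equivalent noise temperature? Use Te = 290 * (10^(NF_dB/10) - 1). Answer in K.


NF_lin = 10^(4.97/10) = 3.140509
Te = 290 * (3.140509 - 1) = 620.7 K

620.7 K


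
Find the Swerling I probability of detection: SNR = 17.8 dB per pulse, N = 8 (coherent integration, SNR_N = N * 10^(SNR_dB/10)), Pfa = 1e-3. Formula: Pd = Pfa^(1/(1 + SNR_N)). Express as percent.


SNR_lin = 10^(17.8/10) = 60.25596
SNR_N = 8 * 60.25596 = 482.04768
1/(1 + SNR_N) = 1/483.04768 = 0.0020702
Pd = (1e-3)^0.0020702 = 0.9858
Pd = 98.6%

98.6%


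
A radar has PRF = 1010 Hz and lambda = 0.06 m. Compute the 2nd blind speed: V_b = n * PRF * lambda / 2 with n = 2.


V_blind = 2 * 1010 * 0.06 / 2 = 60.6 m/s

60.6 m/s


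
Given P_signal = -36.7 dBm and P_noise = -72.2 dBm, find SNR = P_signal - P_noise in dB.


SNR = -36.7 - (-72.2) = 35.5 dB

35.5 dB


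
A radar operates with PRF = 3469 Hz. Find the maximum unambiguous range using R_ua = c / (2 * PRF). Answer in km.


R_ua = 3e8 / (2 * 3469) = 43240.1 m = 43.2 km

43.2 km


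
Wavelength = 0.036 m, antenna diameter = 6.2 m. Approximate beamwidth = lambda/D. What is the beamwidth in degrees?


BW_rad = 0.036 / 6.2 = 0.005806
BW_deg = 0.33 degrees

0.33 degrees
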